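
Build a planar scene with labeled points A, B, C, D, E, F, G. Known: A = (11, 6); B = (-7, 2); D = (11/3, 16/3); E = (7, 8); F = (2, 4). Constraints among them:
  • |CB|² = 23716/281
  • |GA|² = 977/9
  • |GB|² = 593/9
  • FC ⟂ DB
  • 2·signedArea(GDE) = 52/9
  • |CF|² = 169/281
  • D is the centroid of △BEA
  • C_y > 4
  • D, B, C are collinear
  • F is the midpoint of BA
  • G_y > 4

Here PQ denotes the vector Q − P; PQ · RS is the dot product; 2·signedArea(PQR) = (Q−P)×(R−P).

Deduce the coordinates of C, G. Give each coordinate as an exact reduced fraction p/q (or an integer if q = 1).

1. C_x = 497/281  [D, B, C are collinear ∩ FC ⟂ DB]
2. C_y = 1332/281  [D, B, C are collinear ∩ FC ⟂ DB]
   → C = (497/281, 1332/281)
3. G_x = 2/3  [line -8/3·x + 10/3·y + -124/9 = 0 ∩ |GB|² = 593/9]
4. G_y = 14/3  [line -8/3·x + 10/3·y + -124/9 = 0 ∩ |GB|² = 593/9]
   → G = (2/3, 14/3)

C = (497/281, 1332/281)
G = (2/3, 14/3)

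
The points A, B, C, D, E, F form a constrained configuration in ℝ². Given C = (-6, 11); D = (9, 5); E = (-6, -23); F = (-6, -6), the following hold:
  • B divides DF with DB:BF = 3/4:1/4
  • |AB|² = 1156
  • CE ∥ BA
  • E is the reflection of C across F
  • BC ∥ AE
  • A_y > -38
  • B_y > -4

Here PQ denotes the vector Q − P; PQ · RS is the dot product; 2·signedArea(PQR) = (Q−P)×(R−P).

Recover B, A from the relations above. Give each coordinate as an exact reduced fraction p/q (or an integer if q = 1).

1. B_x = -9/4  [B divides DF with DB:BF = 3/4:1/4]
2. B_y = -13/4  [B divides DF with DB:BF = 3/4:1/4]
   → B = (-9/4, -13/4)
3. A_x = -9/4  [BC ∥ AE ∩ CE ∥ BA]
4. A_y = -149/4  [BC ∥ AE ∩ CE ∥ BA]
   → A = (-9/4, -149/4)

A = (-9/4, -149/4)
B = (-9/4, -13/4)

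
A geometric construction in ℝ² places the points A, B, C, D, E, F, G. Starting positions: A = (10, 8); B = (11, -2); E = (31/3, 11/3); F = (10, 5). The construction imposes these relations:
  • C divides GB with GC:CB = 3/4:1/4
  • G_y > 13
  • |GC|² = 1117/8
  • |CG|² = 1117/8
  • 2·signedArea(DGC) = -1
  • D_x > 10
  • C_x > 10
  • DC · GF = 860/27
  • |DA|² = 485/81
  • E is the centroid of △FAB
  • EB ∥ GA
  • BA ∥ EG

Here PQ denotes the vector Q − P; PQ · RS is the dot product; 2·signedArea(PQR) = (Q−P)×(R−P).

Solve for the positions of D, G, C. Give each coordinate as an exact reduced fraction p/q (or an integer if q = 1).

C = (127/12, 23/12)
D = (91/9, 50/9)
G = (28/3, 41/3)

1. G_x = 28/3  [EB ∥ GA ∩ BA ∥ EG]
2. G_y = 41/3  [EB ∥ GA ∩ BA ∥ EG]
   → G = (28/3, 41/3)
3. C_x = 127/12  [C divides GB with GC:CB = 3/4:1/4]
4. C_y = 23/12  [C divides GB with GC:CB = 3/4:1/4]
   → C = (127/12, 23/12)
5. D_x = 91/9  [DC · GF = 860/27 ∩ 2·signedArea(DGC) = -1]
6. D_y = 50/9  [DC · GF = 860/27 ∩ 2·signedArea(DGC) = -1]
   → D = (91/9, 50/9)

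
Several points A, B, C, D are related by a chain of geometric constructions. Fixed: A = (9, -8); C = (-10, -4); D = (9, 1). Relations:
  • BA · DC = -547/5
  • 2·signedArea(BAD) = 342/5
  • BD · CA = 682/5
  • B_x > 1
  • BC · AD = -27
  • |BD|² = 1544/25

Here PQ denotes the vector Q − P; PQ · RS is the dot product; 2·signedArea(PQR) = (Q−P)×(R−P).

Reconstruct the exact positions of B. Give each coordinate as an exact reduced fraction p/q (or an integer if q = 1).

1. B_x = 7/5  [BC · AD = -27 ∩ BA · DC = -547/5]
2. B_y = -1  [BC · AD = -27 ∩ BA · DC = -547/5]
   → B = (7/5, -1)

B = (7/5, -1)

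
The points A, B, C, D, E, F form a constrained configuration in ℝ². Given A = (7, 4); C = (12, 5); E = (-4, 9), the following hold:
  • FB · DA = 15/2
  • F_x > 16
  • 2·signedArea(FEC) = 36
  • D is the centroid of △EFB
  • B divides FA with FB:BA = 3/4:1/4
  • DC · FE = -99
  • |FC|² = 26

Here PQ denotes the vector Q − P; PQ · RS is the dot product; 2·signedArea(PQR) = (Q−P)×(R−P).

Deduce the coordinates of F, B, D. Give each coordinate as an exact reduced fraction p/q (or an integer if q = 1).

B = (19/2, 9/2)
D = (15/2, 13/2)
F = (17, 6)

1. F_x = 17  [line 4·x + 16·y + -164 = 0 ∩ |FC|² = 26]
2. F_y = 6  [line 4·x + 16·y + -164 = 0 ∩ |FC|² = 26]
   → F = (17, 6)
3. B_x = 19/2  [B divides FA with FB:BA = 3/4:1/4]
4. B_y = 9/2  [B divides FA with FB:BA = 3/4:1/4]
   → B = (19/2, 9/2)
5. D_x = 15/2  [D is the centroid of △EFB]
6. D_y = 13/2  [D is the centroid of △EFB]
   → D = (15/2, 13/2)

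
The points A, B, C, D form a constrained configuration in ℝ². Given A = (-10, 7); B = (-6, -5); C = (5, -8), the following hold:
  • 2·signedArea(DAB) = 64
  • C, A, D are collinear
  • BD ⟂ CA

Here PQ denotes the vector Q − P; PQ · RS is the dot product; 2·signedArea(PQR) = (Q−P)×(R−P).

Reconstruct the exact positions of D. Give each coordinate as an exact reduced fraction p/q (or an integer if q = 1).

D = (-2, -1)

1. D_x = -2  [C, A, D are collinear ∩ BD ⟂ CA]
2. D_y = -1  [C, A, D are collinear ∩ BD ⟂ CA]
   → D = (-2, -1)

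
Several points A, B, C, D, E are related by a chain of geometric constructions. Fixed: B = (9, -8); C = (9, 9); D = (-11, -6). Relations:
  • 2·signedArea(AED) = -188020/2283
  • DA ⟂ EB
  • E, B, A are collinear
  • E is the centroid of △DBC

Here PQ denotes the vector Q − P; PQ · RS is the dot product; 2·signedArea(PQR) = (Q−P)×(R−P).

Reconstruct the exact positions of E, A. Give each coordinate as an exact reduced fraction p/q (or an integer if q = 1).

A = (-1911/761, 2234/761)
E = (7/3, -5/3)

1. E_x = 7/3  [E is the centroid of △DBC]
2. E_y = -5/3  [E is the centroid of △DBC]
   → E = (7/3, -5/3)
3. A_x = -1911/761  [E, B, A are collinear ∩ DA ⟂ EB]
4. A_y = 2234/761  [E, B, A are collinear ∩ DA ⟂ EB]
   → A = (-1911/761, 2234/761)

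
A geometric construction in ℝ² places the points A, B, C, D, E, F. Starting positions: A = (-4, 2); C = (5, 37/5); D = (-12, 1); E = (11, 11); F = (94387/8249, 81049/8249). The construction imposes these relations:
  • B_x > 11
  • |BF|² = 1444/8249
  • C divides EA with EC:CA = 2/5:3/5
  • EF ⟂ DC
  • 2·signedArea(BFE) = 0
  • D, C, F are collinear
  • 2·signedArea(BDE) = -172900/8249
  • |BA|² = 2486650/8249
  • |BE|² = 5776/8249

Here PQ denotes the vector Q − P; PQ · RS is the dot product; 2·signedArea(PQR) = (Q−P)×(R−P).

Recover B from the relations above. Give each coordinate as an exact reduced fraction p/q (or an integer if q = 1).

1. B_x = 93171/8249  [2·signedArea(BFE) = 0 ∩ 2·signedArea(BDE) = -172900/8249]
2. B_y = 84279/8249  [2·signedArea(BFE) = 0 ∩ 2·signedArea(BDE) = -172900/8249]
   → B = (93171/8249, 84279/8249)

B = (93171/8249, 84279/8249)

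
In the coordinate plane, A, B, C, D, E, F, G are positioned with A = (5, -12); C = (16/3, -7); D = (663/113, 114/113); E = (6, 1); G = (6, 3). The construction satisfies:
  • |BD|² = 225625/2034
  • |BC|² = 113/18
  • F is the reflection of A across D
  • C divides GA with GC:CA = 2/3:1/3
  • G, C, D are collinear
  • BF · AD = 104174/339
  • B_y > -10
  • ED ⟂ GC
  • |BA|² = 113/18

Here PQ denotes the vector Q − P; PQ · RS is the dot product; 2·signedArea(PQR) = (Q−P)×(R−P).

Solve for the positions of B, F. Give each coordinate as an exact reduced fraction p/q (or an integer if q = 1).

1. F_x = 761/113  [F is the reflection of A across D]
2. F_y = 1584/113  [F is the reflection of A across D]
   → F = (761/113, 1584/113)
3. B_x = 31/6  [line -98/113·x + -1470/113·y + -40376/339 = 0 ∩ |BD|² = 225625/2034]
4. B_y = -19/2  [line -98/113·x + -1470/113·y + -40376/339 = 0 ∩ |BD|² = 225625/2034]
   → B = (31/6, -19/2)

B = (31/6, -19/2)
F = (761/113, 1584/113)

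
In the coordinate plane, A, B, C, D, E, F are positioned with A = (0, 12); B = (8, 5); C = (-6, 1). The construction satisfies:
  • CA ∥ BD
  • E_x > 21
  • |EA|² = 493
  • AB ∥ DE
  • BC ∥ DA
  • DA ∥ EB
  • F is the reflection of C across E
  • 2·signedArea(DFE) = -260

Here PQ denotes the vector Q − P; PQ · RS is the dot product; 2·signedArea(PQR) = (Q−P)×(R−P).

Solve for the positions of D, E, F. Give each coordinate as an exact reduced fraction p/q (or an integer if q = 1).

1. D_x = 14  [BC ∥ DA ∩ CA ∥ BD]
2. D_y = 16  [BC ∥ DA ∩ CA ∥ BD]
   → D = (14, 16)
3. E_x = 22  [DA ∥ EB ∩ AB ∥ DE]
4. E_y = 9  [DA ∥ EB ∩ AB ∥ DE]
   → E = (22, 9)
5. F_x = 50  [F is the reflection of C across E]
6. F_y = 17  [F is the reflection of C across E]
   → F = (50, 17)

D = (14, 16)
E = (22, 9)
F = (50, 17)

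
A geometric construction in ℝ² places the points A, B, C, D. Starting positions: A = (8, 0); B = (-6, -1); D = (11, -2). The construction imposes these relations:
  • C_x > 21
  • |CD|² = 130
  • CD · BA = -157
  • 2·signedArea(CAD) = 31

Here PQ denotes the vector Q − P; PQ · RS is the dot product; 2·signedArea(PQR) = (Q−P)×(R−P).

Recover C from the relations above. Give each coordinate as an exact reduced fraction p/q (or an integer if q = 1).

1. C_x = 22  [2·signedArea(CAD) = 31 ∩ CD · BA = -157]
2. C_y = 1  [2·signedArea(CAD) = 31 ∩ CD · BA = -157]
   → C = (22, 1)

C = (22, 1)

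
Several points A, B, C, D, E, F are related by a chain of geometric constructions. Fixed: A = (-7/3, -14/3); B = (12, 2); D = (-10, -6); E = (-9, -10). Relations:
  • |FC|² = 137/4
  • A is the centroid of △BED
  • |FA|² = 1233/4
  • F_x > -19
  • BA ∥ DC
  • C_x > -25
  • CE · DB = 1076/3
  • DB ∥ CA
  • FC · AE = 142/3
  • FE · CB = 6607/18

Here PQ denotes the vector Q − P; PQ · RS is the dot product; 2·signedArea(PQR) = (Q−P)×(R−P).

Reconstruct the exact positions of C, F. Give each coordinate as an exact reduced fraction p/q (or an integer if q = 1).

1. C_x = -73/3  [DB ∥ CA ∩ BA ∥ DC]
2. C_y = -38/3  [DB ∥ CA ∩ BA ∥ DC]
   → C = (-73/3, -38/3)
3. F_x = -113/6  [FE · CB = 6607/18 ∩ FC · AE = 142/3]
4. F_y = -32/3  [FE · CB = 6607/18 ∩ FC · AE = 142/3]
   → F = (-113/6, -32/3)

C = (-73/3, -38/3)
F = (-113/6, -32/3)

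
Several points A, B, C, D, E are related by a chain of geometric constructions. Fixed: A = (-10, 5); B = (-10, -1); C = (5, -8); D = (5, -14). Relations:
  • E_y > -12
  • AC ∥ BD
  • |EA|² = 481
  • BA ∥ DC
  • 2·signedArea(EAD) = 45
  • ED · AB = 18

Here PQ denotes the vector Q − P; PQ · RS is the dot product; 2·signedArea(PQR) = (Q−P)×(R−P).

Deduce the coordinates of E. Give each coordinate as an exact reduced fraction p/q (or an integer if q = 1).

1. E_x = 5  [ED · AB = 18 ∩ 2·signedArea(EAD) = 45]
2. E_y = -11  [ED · AB = 18 ∩ 2·signedArea(EAD) = 45]
   → E = (5, -11)

E = (5, -11)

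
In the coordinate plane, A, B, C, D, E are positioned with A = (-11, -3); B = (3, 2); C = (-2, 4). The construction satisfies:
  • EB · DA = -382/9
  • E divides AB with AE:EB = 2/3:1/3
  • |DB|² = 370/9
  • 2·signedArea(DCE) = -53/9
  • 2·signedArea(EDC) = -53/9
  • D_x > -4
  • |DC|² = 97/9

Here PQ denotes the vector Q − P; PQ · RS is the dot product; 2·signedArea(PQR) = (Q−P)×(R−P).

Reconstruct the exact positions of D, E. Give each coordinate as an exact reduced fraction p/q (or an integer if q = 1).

D = (-10/3, 1)
E = (-5/3, 1/3)

1. E_x = -5/3  [E divides AB with AE:EB = 2/3:1/3]
2. E_y = 1/3  [E divides AB with AE:EB = 2/3:1/3]
   → E = (-5/3, 1/3)
3. D_x = -10/3  [2·signedArea(DCE) = -53/9 ∩ EB · DA = -382/9]
4. D_y = 1  [2·signedArea(DCE) = -53/9 ∩ EB · DA = -382/9]
   → D = (-10/3, 1)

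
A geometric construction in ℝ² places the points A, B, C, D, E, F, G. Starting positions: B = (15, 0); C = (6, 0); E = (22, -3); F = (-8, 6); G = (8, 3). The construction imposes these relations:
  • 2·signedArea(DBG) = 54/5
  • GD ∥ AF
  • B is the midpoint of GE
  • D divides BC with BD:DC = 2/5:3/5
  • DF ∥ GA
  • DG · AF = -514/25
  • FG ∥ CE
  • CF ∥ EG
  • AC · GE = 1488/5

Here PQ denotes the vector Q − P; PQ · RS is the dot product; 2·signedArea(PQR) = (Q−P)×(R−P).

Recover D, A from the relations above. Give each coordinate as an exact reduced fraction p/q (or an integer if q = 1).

A = (-57/5, 9)
D = (57/5, 0)

1. D_x = 57/5  [D divides BC with BD:DC = 2/5:3/5]
2. D_y = 0  [D divides BC with BD:DC = 2/5:3/5]
   → D = (57/5, 0)
3. A_x = -57/5  [GD ∥ AF ∩ DF ∥ GA]
4. A_y = 9  [GD ∥ AF ∩ DF ∥ GA]
   → A = (-57/5, 9)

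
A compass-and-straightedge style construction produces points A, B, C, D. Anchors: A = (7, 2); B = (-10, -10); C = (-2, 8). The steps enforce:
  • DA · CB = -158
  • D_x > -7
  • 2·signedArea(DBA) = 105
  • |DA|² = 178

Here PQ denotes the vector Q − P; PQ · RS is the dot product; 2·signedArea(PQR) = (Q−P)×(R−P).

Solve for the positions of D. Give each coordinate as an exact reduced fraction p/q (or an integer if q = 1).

D = (-6, -1)

1. D_x = -6  [2·signedArea(DBA) = 105 ∩ DA · CB = -158]
2. D_y = -1  [2·signedArea(DBA) = 105 ∩ DA · CB = -158]
   → D = (-6, -1)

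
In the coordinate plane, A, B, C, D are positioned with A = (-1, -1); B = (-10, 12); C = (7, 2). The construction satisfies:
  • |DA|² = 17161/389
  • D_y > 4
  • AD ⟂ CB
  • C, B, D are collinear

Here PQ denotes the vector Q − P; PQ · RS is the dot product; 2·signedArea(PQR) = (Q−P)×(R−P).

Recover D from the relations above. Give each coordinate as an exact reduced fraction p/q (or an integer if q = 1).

D = (921/389, 1838/389)

1. D_x = 921/389  [C, B, D are collinear ∩ AD ⟂ CB]
2. D_y = 1838/389  [C, B, D are collinear ∩ AD ⟂ CB]
   → D = (921/389, 1838/389)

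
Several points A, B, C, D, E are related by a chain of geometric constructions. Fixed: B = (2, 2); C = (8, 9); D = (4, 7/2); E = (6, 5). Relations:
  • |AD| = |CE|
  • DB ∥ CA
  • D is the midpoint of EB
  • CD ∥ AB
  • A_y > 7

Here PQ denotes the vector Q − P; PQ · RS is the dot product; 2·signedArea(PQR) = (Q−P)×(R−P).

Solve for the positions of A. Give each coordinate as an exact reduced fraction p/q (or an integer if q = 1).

1. A_x = 6  [CD ∥ AB ∩ DB ∥ CA]
2. A_y = 15/2  [CD ∥ AB ∩ DB ∥ CA]
   → A = (6, 15/2)

A = (6, 15/2)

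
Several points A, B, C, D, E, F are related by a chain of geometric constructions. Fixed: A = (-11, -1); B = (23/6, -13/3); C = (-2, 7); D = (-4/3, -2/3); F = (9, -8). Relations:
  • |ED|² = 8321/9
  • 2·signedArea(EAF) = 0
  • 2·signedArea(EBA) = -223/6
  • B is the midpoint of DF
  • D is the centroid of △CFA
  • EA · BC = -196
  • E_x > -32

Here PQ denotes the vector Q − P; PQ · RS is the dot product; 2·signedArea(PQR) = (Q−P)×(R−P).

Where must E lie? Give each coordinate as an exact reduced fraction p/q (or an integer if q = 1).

E = (-31, 6)

1. E_x = -31  [2·signedArea(EAF) = 0 ∩ EA · BC = -196]
2. E_y = 6  [2·signedArea(EAF) = 0 ∩ EA · BC = -196]
   → E = (-31, 6)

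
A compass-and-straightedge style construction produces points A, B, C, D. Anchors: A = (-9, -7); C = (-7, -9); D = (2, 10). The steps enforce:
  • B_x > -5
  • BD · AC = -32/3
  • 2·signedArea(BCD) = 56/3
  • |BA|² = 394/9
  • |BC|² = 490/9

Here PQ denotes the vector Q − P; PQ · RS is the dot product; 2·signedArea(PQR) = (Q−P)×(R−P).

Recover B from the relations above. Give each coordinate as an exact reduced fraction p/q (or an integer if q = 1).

B = (-14/3, -2)

1. B_x = -14/3  [2·signedArea(BCD) = 56/3 ∩ BD · AC = -32/3]
2. B_y = -2  [2·signedArea(BCD) = 56/3 ∩ BD · AC = -32/3]
   → B = (-14/3, -2)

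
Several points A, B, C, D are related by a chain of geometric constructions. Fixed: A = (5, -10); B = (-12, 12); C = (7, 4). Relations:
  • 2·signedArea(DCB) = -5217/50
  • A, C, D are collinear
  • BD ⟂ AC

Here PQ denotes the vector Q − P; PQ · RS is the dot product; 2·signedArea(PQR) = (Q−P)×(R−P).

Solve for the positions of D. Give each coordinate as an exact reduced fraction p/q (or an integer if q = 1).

1. D_x = 387/50  [A, C, D are collinear ∩ BD ⟂ AC]
2. D_y = 459/50  [A, C, D are collinear ∩ BD ⟂ AC]
   → D = (387/50, 459/50)

D = (387/50, 459/50)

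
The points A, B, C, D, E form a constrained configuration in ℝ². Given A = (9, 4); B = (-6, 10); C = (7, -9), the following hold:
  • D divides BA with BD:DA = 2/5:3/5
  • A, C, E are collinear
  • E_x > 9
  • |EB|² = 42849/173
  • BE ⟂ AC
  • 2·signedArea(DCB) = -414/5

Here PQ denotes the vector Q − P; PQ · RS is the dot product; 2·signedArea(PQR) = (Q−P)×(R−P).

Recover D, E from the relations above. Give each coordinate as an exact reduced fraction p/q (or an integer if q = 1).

D = (0, 38/5)
E = (1653/173, 1316/173)

1. D_x = 0  [D divides BA with BD:DA = 2/5:3/5]
2. D_y = 38/5  [D divides BA with BD:DA = 2/5:3/5]
   → D = (0, 38/5)
3. E_x = 1653/173  [A, C, E are collinear ∩ BE ⟂ AC]
4. E_y = 1316/173  [A, C, E are collinear ∩ BE ⟂ AC]
   → E = (1653/173, 1316/173)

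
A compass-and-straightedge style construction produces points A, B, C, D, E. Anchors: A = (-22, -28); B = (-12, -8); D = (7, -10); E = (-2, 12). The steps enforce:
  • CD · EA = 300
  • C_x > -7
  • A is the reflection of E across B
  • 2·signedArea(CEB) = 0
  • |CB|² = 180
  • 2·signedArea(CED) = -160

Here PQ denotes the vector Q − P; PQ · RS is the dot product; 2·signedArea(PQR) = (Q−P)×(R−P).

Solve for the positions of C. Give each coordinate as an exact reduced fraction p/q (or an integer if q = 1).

1. C_x = -6  [2·signedArea(CEB) = 0 ∩ CD · EA = 300]
2. C_y = 4  [2·signedArea(CEB) = 0 ∩ CD · EA = 300]
   → C = (-6, 4)

C = (-6, 4)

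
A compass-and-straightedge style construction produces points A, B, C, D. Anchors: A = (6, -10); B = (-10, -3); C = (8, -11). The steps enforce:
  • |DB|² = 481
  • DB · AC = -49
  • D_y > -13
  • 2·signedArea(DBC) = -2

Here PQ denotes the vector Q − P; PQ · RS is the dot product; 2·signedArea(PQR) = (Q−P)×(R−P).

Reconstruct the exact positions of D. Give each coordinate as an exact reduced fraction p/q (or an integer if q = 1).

1. D_x = 10  [2·signedArea(DBC) = -2 ∩ DB · AC = -49]
2. D_y = -12  [2·signedArea(DBC) = -2 ∩ DB · AC = -49]
   → D = (10, -12)

D = (10, -12)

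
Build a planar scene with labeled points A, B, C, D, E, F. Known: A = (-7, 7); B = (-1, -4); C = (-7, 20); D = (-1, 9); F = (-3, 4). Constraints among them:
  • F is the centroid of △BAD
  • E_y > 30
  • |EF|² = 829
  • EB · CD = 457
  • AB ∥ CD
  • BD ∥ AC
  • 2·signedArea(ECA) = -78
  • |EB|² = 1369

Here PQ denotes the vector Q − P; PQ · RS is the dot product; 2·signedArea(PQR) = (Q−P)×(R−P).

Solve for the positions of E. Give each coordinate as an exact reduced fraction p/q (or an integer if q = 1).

E = (-13, 31)

1. E_x = -13  [EB · CD = 457 ∩ 2·signedArea(ECA) = -78]
2. E_y = 31  [EB · CD = 457 ∩ 2·signedArea(ECA) = -78]
   → E = (-13, 31)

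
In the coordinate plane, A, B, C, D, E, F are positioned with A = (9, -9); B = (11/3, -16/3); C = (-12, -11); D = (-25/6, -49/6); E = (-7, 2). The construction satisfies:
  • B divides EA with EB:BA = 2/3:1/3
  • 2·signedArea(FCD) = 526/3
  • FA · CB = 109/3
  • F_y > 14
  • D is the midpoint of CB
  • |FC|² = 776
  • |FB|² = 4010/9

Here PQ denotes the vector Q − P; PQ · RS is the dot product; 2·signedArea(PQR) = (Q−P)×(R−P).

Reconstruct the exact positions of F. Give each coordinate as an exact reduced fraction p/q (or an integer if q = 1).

F = (-2, 15)

1. F_x = -2  [2·signedArea(FCD) = 526/3 ∩ FA · CB = 109/3]
2. F_y = 15  [2·signedArea(FCD) = 526/3 ∩ FA · CB = 109/3]
   → F = (-2, 15)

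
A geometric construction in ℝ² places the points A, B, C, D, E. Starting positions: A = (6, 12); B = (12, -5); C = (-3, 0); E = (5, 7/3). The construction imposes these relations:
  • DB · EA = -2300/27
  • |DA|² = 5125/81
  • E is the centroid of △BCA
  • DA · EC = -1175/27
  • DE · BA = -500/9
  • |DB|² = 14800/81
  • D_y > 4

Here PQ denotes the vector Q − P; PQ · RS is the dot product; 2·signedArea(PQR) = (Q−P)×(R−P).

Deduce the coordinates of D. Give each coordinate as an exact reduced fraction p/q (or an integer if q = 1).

D = (8/3, 43/9)

1. D_x = 8/3  [DB · EA = -2300/27 ∩ DE · BA = -500/9]
2. D_y = 43/9  [DB · EA = -2300/27 ∩ DE · BA = -500/9]
   → D = (8/3, 43/9)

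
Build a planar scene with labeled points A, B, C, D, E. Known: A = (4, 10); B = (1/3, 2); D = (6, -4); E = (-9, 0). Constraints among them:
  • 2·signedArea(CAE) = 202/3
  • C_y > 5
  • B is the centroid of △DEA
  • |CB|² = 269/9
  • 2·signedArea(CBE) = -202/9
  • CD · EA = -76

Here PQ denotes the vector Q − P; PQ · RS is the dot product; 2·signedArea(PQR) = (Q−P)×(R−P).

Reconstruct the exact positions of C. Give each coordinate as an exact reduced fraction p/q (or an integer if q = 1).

C = (14/3, 16/3)

1. C_x = 14/3  [2·signedArea(CBE) = -202/9 ∩ CD · EA = -76]
2. C_y = 16/3  [2·signedArea(CBE) = -202/9 ∩ CD · EA = -76]
   → C = (14/3, 16/3)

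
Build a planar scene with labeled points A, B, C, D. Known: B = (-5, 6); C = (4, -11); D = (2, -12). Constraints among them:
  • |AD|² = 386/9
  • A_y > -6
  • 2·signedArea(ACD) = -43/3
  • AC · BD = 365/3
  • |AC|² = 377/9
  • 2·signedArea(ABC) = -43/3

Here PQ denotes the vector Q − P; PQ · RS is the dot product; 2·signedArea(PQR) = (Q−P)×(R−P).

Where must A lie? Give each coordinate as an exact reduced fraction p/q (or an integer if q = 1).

A = (1/3, -17/3)

1. A_x = 1/3  [2·signedArea(ACD) = -43/3 ∩ 2·signedArea(ABC) = -43/3]
2. A_y = -17/3  [2·signedArea(ACD) = -43/3 ∩ 2·signedArea(ABC) = -43/3]
   → A = (1/3, -17/3)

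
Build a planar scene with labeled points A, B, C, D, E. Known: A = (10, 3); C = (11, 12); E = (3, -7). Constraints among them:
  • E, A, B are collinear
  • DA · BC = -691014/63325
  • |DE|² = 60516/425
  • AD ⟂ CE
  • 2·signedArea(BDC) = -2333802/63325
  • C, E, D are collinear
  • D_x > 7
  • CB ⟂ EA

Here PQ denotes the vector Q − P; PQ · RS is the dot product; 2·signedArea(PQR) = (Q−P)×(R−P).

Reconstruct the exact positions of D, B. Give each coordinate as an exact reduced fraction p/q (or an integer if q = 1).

1. D_x = 3243/425  [C, E, D are collinear ∩ AD ⟂ CE]
2. D_y = 1699/425  [C, E, D are collinear ∩ AD ⟂ CE]
   → D = (3243/425, 1699/425)
3. B_x = 2169/149  [E, A, B are collinear ∩ CB ⟂ EA]
4. B_y = 1417/149  [E, A, B are collinear ∩ CB ⟂ EA]
   → B = (2169/149, 1417/149)

B = (2169/149, 1417/149)
D = (3243/425, 1699/425)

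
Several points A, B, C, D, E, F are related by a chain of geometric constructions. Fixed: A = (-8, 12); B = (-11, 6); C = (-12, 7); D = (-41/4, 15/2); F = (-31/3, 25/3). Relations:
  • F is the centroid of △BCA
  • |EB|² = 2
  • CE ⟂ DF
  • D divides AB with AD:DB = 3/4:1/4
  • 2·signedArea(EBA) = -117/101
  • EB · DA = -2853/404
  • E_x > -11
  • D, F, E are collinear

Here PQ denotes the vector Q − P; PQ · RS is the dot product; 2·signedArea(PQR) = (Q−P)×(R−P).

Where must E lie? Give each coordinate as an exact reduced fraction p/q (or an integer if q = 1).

E = (-1032/101, 725/101)

1. E_x = -1032/101  [D, F, E are collinear ∩ CE ⟂ DF]
2. E_y = 725/101  [D, F, E are collinear ∩ CE ⟂ DF]
   → E = (-1032/101, 725/101)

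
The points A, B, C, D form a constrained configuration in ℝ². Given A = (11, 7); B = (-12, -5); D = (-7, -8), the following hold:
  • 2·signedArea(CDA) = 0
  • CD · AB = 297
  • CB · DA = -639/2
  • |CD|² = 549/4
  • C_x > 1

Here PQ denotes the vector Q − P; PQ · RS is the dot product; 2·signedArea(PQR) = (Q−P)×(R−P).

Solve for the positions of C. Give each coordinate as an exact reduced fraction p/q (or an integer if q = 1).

C = (2, -1/2)

1. C_x = 2  [2·signedArea(CDA) = 0 ∩ CD · AB = 297]
2. C_y = -1/2  [2·signedArea(CDA) = 0 ∩ CD · AB = 297]
   → C = (2, -1/2)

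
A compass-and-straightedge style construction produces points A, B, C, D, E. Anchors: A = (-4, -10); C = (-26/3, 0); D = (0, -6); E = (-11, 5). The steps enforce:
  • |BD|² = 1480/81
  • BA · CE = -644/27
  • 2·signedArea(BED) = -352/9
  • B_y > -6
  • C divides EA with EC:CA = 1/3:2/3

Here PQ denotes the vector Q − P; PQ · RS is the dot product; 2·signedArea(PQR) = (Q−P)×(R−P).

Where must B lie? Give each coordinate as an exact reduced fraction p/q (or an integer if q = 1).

1. B_x = -38/9  [2·signedArea(BED) = -352/9 ∩ BA · CE = -644/27]
2. B_y = -16/3  [2·signedArea(BED) = -352/9 ∩ BA · CE = -644/27]
   → B = (-38/9, -16/3)

B = (-38/9, -16/3)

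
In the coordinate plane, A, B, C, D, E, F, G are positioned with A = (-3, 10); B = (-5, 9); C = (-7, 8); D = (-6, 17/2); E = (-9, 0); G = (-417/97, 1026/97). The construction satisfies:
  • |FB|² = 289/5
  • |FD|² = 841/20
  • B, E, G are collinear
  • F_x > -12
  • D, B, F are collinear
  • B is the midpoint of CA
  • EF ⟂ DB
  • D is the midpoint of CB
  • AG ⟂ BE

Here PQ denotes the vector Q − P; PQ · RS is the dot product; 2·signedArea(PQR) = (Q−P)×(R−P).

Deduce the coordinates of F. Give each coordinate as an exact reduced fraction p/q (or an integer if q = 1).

F = (-59/5, 28/5)

1. F_x = -59/5  [D, B, F are collinear ∩ EF ⟂ DB]
2. F_y = 28/5  [D, B, F are collinear ∩ EF ⟂ DB]
   → F = (-59/5, 28/5)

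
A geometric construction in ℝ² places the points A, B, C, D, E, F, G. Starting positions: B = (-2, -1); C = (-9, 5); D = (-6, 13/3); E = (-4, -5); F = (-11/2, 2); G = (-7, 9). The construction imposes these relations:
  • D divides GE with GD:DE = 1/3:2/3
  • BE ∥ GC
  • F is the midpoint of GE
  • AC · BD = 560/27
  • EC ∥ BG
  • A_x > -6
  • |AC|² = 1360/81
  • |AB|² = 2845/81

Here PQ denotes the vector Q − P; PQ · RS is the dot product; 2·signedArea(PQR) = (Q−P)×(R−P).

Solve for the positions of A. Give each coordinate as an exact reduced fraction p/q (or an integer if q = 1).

1. A_x = -5  [line 4·x + -16/3·y + 1132/27 = 0 ∩ |AC|² = 1360/81]
2. A_y = 37/9  [line 4·x + -16/3·y + 1132/27 = 0 ∩ |AC|² = 1360/81]
   → A = (-5, 37/9)

A = (-5, 37/9)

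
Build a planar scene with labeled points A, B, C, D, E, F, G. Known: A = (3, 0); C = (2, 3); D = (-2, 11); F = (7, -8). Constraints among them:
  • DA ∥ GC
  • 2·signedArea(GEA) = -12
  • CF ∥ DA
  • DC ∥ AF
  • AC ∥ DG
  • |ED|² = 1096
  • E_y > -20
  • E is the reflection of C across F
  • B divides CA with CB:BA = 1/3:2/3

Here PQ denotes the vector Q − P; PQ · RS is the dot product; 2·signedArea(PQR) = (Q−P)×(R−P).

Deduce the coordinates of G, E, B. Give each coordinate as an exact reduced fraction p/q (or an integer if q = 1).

1. G_x = -3  [DA ∥ GC ∩ AC ∥ DG]
2. G_y = 14  [DA ∥ GC ∩ AC ∥ DG]
   → G = (-3, 14)
3. E_x = 12  [E is the reflection of C across F]
4. E_y = -19  [E is the reflection of C across F]
   → E = (12, -19)
5. B_x = 7/3  [B divides CA with CB:BA = 1/3:2/3]
6. B_y = 2  [B divides CA with CB:BA = 1/3:2/3]
   → B = (7/3, 2)

B = (7/3, 2)
E = (12, -19)
G = (-3, 14)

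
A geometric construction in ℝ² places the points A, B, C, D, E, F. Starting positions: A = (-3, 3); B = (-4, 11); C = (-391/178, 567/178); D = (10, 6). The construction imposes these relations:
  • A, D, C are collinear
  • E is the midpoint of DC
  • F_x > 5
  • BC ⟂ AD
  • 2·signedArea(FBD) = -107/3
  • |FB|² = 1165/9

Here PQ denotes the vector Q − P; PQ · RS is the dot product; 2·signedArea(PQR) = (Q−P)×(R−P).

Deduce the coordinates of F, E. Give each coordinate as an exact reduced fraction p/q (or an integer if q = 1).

1. F_x = 17/3  [line 5·x + 14·y + -295/3 = 0 ∩ |FB|² = 1165/9]
2. F_y = 5  [line 5·x + 14·y + -295/3 = 0 ∩ |FB|² = 1165/9]
   → F = (17/3, 5)
3. E_x = 1389/356  [E is the midpoint of DC]
4. E_y = 1635/356  [E is the midpoint of DC]
   → E = (1389/356, 1635/356)

E = (1389/356, 1635/356)
F = (17/3, 5)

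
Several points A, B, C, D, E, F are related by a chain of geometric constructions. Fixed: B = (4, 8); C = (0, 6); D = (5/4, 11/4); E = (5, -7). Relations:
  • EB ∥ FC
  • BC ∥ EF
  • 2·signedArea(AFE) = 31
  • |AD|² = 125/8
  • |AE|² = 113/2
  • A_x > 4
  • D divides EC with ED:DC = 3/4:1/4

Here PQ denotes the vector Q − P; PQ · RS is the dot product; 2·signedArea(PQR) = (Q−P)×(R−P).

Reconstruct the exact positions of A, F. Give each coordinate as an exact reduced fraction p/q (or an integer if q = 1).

1. F_x = 1  [EB ∥ FC ∩ BC ∥ EF]
2. F_y = -9  [EB ∥ FC ∩ BC ∥ EF]
   → F = (1, -9)
3. A_x = 9/2  [line -2·x + 4·y + 7 = 0 ∩ |AD|² = 125/8]
4. A_y = 1/2  [line -2·x + 4·y + 7 = 0 ∩ |AD|² = 125/8]
   → A = (9/2, 1/2)

A = (9/2, 1/2)
F = (1, -9)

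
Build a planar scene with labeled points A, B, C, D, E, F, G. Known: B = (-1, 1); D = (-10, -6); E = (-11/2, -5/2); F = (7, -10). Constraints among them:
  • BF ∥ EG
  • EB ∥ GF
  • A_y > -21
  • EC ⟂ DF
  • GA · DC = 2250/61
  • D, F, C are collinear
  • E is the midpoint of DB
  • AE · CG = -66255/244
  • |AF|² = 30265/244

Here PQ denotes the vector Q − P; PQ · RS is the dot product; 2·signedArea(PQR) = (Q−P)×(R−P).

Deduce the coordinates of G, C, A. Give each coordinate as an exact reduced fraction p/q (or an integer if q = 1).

1. G_x = 5/2  [EB ∥ GF ∩ BF ∥ EG]
2. G_y = -27/2  [EB ∥ GF ∩ BF ∥ EG]
   → G = (5/2, -27/2)
3. C_x = -795/122  [D, F, C are collinear ∩ EC ⟂ DF]
4. C_y = -416/61  [D, F, C are collinear ∩ EC ⟂ DF]
   → C = (-795/122, -416/61)
5. A_x = 1405/122  [AE · CG = -66255/244 ∩ GA · DC = 2250/61]
6. A_y = -1231/61  [AE · CG = -66255/244 ∩ GA · DC = 2250/61]
   → A = (1405/122, -1231/61)

A = (1405/122, -1231/61)
C = (-795/122, -416/61)
G = (5/2, -27/2)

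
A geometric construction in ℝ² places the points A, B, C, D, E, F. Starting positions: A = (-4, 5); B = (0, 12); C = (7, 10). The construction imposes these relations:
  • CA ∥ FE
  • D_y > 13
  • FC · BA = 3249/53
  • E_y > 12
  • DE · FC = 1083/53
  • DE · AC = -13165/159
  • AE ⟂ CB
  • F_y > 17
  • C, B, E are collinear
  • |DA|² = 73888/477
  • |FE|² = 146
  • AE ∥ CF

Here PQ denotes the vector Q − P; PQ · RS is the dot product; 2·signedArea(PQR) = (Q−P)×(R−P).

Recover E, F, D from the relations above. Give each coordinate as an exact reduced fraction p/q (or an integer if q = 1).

1. E_x = -98/53  [C, B, E are collinear ∩ AE ⟂ CB]
2. E_y = 664/53  [C, B, E are collinear ∩ AE ⟂ CB]
   → E = (-98/53, 664/53)
3. F_x = 485/53  [CA ∥ FE ∩ AE ∥ CF]
4. F_y = 929/53  [CA ∥ FE ∩ AE ∥ CF]
   → F = (485/53, 929/53)
5. D_x = 856/159  [DE · FC = 1083/53 ∩ DE · AC = -13165/159]
6. D_y = 2095/159  [DE · FC = 1083/53 ∩ DE · AC = -13165/159]
   → D = (856/159, 2095/159)

D = (856/159, 2095/159)
E = (-98/53, 664/53)
F = (485/53, 929/53)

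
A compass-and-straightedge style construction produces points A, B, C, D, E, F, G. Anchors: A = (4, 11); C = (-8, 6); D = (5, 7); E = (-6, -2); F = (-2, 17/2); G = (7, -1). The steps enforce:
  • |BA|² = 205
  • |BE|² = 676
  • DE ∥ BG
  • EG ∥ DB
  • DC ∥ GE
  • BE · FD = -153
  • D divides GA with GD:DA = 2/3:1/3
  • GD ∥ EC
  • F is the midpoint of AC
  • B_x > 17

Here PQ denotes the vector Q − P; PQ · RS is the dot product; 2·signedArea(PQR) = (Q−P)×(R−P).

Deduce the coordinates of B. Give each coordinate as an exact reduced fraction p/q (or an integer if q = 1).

1. B_x = 18  [DE ∥ BG ∩ EG ∥ DB]
2. B_y = 8  [DE ∥ BG ∩ EG ∥ DB]
   → B = (18, 8)

B = (18, 8)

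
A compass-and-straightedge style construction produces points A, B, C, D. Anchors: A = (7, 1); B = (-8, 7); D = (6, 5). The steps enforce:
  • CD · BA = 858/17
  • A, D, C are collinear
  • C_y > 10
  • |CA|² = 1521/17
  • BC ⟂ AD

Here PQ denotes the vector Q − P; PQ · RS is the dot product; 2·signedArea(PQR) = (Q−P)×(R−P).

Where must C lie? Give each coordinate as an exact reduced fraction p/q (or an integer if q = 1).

C = (80/17, 173/17)

1. C_x = 80/17  [A, D, C are collinear ∩ BC ⟂ AD]
2. C_y = 173/17  [A, D, C are collinear ∩ BC ⟂ AD]
   → C = (80/17, 173/17)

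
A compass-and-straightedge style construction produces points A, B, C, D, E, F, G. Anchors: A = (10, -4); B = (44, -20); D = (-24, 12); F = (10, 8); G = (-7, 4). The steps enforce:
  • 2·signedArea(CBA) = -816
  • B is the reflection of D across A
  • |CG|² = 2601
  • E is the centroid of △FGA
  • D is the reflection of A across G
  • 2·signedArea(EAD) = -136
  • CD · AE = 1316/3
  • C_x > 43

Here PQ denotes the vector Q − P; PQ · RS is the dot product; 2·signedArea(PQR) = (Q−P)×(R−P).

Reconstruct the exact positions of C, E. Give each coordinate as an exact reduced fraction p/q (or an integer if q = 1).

C = (44, 4)
E = (13/3, 8/3)

1. C_x = 44  [line -16·x + -34·y + 840 = 0 ∩ |CG|² = 2601]
2. C_y = 4  [line -16·x + -34·y + 840 = 0 ∩ |CG|² = 2601]
   → C = (44, 4)
3. E_x = 13/3  [CD · AE = 1316/3 ∩ E is the centroid of △FGA]
4. E_y = 8/3  [CD · AE = 1316/3 ∩ E is the centroid of △FGA]
   → E = (13/3, 8/3)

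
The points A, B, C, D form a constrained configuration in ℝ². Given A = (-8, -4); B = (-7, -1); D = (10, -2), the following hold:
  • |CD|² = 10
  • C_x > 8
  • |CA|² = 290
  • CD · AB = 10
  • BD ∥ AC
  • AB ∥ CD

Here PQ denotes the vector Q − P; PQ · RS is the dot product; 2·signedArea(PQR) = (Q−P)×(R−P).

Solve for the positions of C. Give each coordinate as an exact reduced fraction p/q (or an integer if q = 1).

C = (9, -5)

1. C_x = 9  [AB ∥ CD ∩ BD ∥ AC]
2. C_y = -5  [AB ∥ CD ∩ BD ∥ AC]
   → C = (9, -5)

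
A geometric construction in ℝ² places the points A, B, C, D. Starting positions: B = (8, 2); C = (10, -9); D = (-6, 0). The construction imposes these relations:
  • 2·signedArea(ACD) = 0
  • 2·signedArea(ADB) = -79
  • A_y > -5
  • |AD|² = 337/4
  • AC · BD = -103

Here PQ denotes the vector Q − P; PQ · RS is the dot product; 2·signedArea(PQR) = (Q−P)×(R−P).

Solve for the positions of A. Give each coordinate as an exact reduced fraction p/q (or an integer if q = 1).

A = (2, -9/2)

1. A_x = 2  [2·signedArea(ACD) = 0 ∩ 2·signedArea(ADB) = -79]
2. A_y = -9/2  [2·signedArea(ACD) = 0 ∩ 2·signedArea(ADB) = -79]
   → A = (2, -9/2)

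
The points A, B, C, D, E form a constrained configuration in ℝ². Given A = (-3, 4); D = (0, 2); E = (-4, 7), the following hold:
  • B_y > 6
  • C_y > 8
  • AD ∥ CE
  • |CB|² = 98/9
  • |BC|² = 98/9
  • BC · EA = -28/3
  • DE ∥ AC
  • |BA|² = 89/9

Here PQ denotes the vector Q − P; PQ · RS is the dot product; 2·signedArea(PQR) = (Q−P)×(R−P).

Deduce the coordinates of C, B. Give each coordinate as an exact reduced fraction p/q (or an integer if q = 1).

B = (-14/3, 20/3)
C = (-7, 9)

1. C_x = -7  [AD ∥ CE ∩ DE ∥ AC]
2. C_y = 9  [AD ∥ CE ∩ DE ∥ AC]
   → C = (-7, 9)
3. B_x = -14/3  [line -1·x + 3·y + -74/3 = 0 ∩ |BC|² = 98/9]
4. B_y = 20/3  [line -1·x + 3·y + -74/3 = 0 ∩ |BC|² = 98/9]
   → B = (-14/3, 20/3)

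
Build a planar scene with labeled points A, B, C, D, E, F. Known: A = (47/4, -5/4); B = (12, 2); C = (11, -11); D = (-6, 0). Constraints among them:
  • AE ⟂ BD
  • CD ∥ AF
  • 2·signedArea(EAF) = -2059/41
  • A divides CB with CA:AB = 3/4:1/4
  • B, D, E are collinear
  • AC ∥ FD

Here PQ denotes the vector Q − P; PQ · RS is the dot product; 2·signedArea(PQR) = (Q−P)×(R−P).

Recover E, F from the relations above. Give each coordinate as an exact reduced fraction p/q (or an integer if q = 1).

1. E_x = 1869/164  [B, D, E are collinear ∩ AE ⟂ BD]
2. E_y = 317/164  [B, D, E are collinear ∩ AE ⟂ BD]
   → E = (1869/164, 317/164)
3. F_x = -21/4  [AC ∥ FD ∩ CD ∥ AF]
4. F_y = 39/4  [AC ∥ FD ∩ CD ∥ AF]
   → F = (-21/4, 39/4)

E = (1869/164, 317/164)
F = (-21/4, 39/4)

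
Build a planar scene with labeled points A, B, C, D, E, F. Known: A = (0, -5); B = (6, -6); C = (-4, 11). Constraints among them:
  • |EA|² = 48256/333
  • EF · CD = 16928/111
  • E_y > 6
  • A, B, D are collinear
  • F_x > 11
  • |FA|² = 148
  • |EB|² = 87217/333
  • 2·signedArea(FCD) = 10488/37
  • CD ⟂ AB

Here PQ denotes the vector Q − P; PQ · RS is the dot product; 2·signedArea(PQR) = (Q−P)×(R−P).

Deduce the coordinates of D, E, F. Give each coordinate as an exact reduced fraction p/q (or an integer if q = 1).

D = (-240/37, -145/37)
E = (-536/111, 223/37)
F = (12, -7)

1. D_x = -240/37  [A, B, D are collinear ∩ CD ⟂ AB]
2. D_y = -145/37  [A, B, D are collinear ∩ CD ⟂ AB]
   → D = (-240/37, -145/37)
3. F_x = 12  [line 552/37·x + -92/37·y + -7268/37 = 0 ∩ |FA|² = 148]
4. F_y = -7  [line 552/37·x + -92/37·y + -7268/37 = 0 ∩ |FA|² = 148]
   → F = (12, -7)
5. E_x = -536/111  [line 92/37·x + 552/37·y + -8648/111 = 0 ∩ |EA|² = 48256/333]
6. E_y = 223/37  [line 92/37·x + 552/37·y + -8648/111 = 0 ∩ |EA|² = 48256/333]
   → E = (-536/111, 223/37)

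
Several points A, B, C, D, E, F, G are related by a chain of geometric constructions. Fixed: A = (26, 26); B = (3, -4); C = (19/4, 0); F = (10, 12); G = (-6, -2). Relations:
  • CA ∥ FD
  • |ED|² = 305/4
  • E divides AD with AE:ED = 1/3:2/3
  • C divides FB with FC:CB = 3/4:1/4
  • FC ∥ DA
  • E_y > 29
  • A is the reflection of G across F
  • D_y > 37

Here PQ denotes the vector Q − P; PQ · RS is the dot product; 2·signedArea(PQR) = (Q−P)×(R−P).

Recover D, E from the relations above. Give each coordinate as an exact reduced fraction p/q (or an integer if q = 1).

1. D_x = 125/4  [FC ∥ DA ∩ CA ∥ FD]
2. D_y = 38  [FC ∥ DA ∩ CA ∥ FD]
   → D = (125/4, 38)
3. E_x = 111/4  [E divides AD with AE:ED = 1/3:2/3]
4. E_y = 30  [E divides AD with AE:ED = 1/3:2/3]
   → E = (111/4, 30)

D = (125/4, 38)
E = (111/4, 30)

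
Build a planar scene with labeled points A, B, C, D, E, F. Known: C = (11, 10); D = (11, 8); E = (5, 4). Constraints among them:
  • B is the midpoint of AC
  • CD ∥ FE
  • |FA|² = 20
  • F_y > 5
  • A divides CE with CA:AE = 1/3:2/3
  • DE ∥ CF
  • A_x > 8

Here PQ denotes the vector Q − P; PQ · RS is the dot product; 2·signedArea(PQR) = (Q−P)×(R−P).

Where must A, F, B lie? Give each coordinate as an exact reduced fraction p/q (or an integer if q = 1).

A = (9, 8)
B = (10, 9)
F = (5, 6)

1. A_x = 9  [A divides CE with CA:AE = 1/3:2/3]
2. A_y = 8  [A divides CE with CA:AE = 1/3:2/3]
   → A = (9, 8)
3. F_x = 5  [CD ∥ FE ∩ DE ∥ CF]
4. F_y = 6  [CD ∥ FE ∩ DE ∥ CF]
   → F = (5, 6)
5. B_x = 10  [B is the midpoint of AC]
6. B_y = 9  [B is the midpoint of AC]
   → B = (10, 9)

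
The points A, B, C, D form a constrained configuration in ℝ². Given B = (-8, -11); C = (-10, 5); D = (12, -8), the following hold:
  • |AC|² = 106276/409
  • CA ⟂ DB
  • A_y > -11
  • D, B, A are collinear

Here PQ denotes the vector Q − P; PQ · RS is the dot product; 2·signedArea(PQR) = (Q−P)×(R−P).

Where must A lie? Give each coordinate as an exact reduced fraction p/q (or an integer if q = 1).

A = (-3112/409, -4475/409)

1. A_x = -3112/409  [D, B, A are collinear ∩ CA ⟂ DB]
2. A_y = -4475/409  [D, B, A are collinear ∩ CA ⟂ DB]
   → A = (-3112/409, -4475/409)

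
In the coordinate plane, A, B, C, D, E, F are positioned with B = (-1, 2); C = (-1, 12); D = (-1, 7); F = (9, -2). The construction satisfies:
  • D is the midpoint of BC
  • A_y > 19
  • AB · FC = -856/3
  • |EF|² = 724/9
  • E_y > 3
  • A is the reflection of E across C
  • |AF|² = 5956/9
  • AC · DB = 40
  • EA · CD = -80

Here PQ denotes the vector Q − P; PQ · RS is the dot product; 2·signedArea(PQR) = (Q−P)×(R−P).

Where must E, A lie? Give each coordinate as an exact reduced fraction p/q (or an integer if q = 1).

A = (-13/3, 20)
E = (7/3, 4)

1. A_x = -13/3  [AC · DB = 40 ∩ AB · FC = -856/3]
2. A_y = 20  [AC · DB = 40 ∩ AB · FC = -856/3]
   → A = (-13/3, 20)
3. E_x = 7/3  [EA · CD = -80 ∩ A is the reflection of E across C]
4. E_y = 4  [EA · CD = -80 ∩ A is the reflection of E across C]
   → E = (7/3, 4)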